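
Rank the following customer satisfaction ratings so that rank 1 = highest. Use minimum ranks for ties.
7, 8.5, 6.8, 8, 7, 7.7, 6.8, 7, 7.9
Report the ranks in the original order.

5, 1, 8, 2, 5, 4, 8, 5, 3

Sorted (descending): 8.5, 8, 7.9, 7.7, 7, 7, 7, 6.8, 6.8
The 3 values of 7 occupy positions 5–7 → each gets rank 5.
The 2 values of 6.8 occupy positions 8–9 → each gets rank 8.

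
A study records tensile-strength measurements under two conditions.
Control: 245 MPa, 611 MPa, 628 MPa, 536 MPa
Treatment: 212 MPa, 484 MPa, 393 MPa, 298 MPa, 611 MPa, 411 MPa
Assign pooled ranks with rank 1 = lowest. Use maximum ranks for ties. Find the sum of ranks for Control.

28

Sorted (ascending): 212, 245, 298, 393, 411, 484, 536, 611, 611, 628
The 2 values of 611 occupy positions 8–9 → each gets rank 9.
Control values → pooled ranks: 245→2, 611→9, 628→10, 536→7
Rank sum = 2 + 9 + 10 + 7 = 28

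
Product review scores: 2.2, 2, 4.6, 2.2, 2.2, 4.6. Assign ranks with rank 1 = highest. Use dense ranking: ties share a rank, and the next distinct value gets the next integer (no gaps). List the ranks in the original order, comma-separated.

2, 3, 1, 2, 2, 1

Sorted (descending): 4.6, 4.6, 2.2, 2.2, 2.2, 2
The 2 values of 4.6 share dense rank 1.
The 3 values of 2.2 share dense rank 2.
Remaining distinct values take the next consecutive integers.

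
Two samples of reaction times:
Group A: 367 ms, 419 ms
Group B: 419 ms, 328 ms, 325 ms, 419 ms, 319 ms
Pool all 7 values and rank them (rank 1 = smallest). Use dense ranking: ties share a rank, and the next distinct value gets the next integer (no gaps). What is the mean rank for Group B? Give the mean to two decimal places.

3.20

Sorted (ascending): 319, 325, 328, 367, 419, 419, 419
The 3 values of 419 share dense rank 5.
Remaining distinct values take the next consecutive integers.
Group B values → pooled ranks: 419→5, 328→3, 325→2, 419→5, 319→1
Mean rank = (5 + 3 + 2 + 5 + 1) / 5 = 3.20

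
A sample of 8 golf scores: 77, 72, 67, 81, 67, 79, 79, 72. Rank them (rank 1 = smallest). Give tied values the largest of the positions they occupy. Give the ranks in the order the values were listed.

Sorted (ascending): 67, 67, 72, 72, 77, 79, 79, 81
The 2 values of 67 occupy positions 1–2 → each gets rank 2.
The 2 values of 72 occupy positions 3–4 → each gets rank 4.
The 2 values of 79 occupy positions 6–7 → each gets rank 7.

5, 4, 2, 8, 2, 7, 7, 4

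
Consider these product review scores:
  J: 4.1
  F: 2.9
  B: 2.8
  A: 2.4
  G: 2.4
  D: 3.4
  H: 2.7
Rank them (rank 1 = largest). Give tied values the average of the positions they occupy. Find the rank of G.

Sorted (descending): 4.1, 3.4, 2.9, 2.8, 2.7, 2.4, 2.4
The 2 values of 2.4 occupy positions 6–7 → average rank (6+7)/2 = 6.5.
G has value 2.4 → rank 6.5.

6.5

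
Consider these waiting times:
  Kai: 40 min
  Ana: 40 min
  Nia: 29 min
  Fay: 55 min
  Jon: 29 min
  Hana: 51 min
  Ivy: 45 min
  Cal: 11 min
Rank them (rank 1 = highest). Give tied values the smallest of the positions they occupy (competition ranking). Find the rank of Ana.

4

Sorted (descending): 55, 51, 45, 40, 40, 29, 29, 11
The 2 values of 40 occupy positions 4–5 → each gets rank 4.
The 2 values of 29 occupy positions 6–7 → each gets rank 6.
Ana has value 40 min → rank 4.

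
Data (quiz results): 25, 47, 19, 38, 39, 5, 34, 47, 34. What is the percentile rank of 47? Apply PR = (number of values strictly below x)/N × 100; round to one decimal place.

N = 9.
Strictly below 47: 7. Equal to 47: 2.
PR = 7/9 × 100 = 77.8

77.8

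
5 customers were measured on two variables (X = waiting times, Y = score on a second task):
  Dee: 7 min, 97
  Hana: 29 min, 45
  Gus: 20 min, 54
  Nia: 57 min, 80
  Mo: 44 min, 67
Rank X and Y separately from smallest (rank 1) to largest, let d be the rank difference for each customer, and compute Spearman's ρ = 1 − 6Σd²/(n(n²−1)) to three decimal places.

-0.100

Ranks of variable 1: 1, 3, 2, 5, 4
Ranks of variable 2: 5, 1, 2, 4, 3
d = r₁ − r₂: -4, 2, 0, 1, 1
d²: 16, 4, 0, 1, 1; Σd² = 22
ρ = 1 − 6·22/(5·24) = 1 − 132/120 = -0.100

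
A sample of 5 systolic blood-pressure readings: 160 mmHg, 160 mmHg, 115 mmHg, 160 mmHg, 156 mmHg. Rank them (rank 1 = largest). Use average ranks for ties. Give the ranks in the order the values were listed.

2, 2, 5, 2, 4

Sorted (descending): 160, 160, 160, 156, 115
The 3 values of 160 occupy positions 1–3 → average rank 2.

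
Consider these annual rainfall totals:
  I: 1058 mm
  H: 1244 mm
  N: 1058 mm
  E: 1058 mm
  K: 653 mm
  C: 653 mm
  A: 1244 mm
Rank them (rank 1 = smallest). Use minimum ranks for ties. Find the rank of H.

6

Sorted (ascending): 653, 653, 1058, 1058, 1058, 1244, 1244
The 2 values of 653 occupy positions 1–2 → each gets rank 1.
The 3 values of 1058 occupy positions 3–5 → each gets rank 3.
The 2 values of 1244 occupy positions 6–7 → each gets rank 6.
H has value 1244 mm → rank 6.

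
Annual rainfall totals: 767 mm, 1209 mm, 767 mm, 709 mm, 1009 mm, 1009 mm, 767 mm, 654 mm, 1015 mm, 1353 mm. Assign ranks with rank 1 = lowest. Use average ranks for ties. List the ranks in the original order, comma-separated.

Sorted (ascending): 654, 709, 767, 767, 767, 1009, 1009, 1015, 1209, 1353
The 3 values of 767 occupy positions 3–5 → average rank 4.
The 2 values of 1009 occupy positions 6–7 → average rank (6+7)/2 = 6.5.

4, 9, 4, 2, 6.5, 6.5, 4, 1, 8, 10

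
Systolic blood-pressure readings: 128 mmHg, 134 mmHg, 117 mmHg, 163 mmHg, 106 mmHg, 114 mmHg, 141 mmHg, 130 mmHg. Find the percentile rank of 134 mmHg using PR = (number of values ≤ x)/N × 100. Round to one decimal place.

N = 8.
Strictly below 134: 5. Equal to 134: 1.
PR = 6/8 × 100 = 75.0

75.0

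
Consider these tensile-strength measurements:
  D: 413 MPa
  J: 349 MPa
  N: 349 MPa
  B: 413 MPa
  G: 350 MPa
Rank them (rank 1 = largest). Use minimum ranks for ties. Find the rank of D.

1

Sorted (descending): 413, 413, 350, 349, 349
The 2 values of 413 occupy positions 1–2 → each gets rank 1.
The 2 values of 349 occupy positions 4–5 → each gets rank 4.
D has value 413 MPa → rank 1.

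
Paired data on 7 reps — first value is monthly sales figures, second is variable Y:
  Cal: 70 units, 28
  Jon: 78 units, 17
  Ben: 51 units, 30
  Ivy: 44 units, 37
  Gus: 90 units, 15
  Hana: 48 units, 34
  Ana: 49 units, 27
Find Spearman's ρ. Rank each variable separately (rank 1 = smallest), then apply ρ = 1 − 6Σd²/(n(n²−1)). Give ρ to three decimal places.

Ranks of variable 1: 5, 6, 4, 1, 7, 2, 3
Ranks of variable 2: 4, 2, 5, 7, 1, 6, 3
d = r₁ − r₂: 1, 4, -1, -6, 6, -4, 0
d²: 1, 16, 1, 36, 36, 16, 0; Σd² = 106
ρ = 1 − 6·106/(7·48) = 1 − 636/336 = -0.893

-0.893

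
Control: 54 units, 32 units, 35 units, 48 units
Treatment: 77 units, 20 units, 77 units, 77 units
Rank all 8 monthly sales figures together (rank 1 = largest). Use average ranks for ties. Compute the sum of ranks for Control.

Sorted (descending): 77, 77, 77, 54, 48, 35, 32, 20
The 3 values of 77 occupy positions 1–3 → average rank 2.
Control values → pooled ranks: 54→4, 32→7, 35→6, 48→5
Rank sum = 4 + 7 + 6 + 5 = 22

22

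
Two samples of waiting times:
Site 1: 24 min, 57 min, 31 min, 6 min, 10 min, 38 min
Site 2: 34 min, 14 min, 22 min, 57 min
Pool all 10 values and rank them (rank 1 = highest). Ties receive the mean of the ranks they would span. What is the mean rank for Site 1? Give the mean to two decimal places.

5.75

Sorted (descending): 57, 57, 38, 34, 31, 24, 22, 14, 10, 6
The 2 values of 57 occupy positions 1–2 → average rank (1+2)/2 = 1.5.
Site 1 values → pooled ranks: 24→6, 57→1.5, 31→5, 6→10, 10→9, 38→3
Mean rank = (6 + 1.5 + 5 + 10 + 9 + 3) / 6 = 5.75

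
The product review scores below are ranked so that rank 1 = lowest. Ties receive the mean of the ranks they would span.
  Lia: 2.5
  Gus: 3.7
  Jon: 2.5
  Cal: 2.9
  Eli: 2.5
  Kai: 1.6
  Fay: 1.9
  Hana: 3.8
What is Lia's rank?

4

Sorted (ascending): 1.6, 1.9, 2.5, 2.5, 2.5, 2.9, 3.7, 3.8
The 3 values of 2.5 occupy positions 3–5 → average rank 4.
Lia has value 2.5 → rank 4.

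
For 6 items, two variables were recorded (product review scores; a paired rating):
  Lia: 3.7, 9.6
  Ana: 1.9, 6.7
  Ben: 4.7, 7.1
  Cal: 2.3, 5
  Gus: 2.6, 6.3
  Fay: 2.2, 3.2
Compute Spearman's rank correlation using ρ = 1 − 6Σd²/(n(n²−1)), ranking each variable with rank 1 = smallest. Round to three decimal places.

Ranks of variable 1: 5, 1, 6, 3, 4, 2
Ranks of variable 2: 6, 4, 5, 2, 3, 1
d = r₁ − r₂: -1, -3, 1, 1, 1, 1
d²: 1, 9, 1, 1, 1, 1; Σd² = 14
ρ = 1 − 6·14/(6·35) = 1 − 84/210 = 0.600

0.600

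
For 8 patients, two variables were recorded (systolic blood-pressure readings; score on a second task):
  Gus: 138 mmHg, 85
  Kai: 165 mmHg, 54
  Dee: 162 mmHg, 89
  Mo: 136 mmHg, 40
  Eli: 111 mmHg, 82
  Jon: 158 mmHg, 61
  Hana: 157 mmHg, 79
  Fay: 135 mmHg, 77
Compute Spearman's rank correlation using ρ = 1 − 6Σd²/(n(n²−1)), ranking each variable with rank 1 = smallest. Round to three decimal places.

-0.048

Ranks of variable 1: 4, 8, 7, 3, 1, 6, 5, 2
Ranks of variable 2: 7, 2, 8, 1, 6, 3, 5, 4
d = r₁ − r₂: -3, 6, -1, 2, -5, 3, 0, -2
d²: 9, 36, 1, 4, 25, 9, 0, 4; Σd² = 88
ρ = 1 − 6·88/(8·63) = 1 − 528/504 = -0.048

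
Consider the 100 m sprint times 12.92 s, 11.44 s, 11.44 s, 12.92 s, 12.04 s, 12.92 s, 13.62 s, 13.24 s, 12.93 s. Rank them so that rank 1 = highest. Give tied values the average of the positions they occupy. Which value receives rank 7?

12.04

Sorted (descending): 13.62, 13.24, 12.93, 12.92, 12.92, 12.92, 12.04, 11.44, 11.44
The 3 values of 12.92 occupy positions 4–6 → average rank 5.
The 2 values of 11.44 occupy positions 8–9 → average rank (8+9)/2 = 8.5.
Rank 7 → value 12.04.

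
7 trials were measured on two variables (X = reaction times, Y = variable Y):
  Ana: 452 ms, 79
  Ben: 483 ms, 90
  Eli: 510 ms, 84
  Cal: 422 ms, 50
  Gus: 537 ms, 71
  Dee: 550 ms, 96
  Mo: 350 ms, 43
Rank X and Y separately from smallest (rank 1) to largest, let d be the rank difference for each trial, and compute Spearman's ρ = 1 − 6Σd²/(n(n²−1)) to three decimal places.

0.750

Ranks of variable 1: 3, 4, 5, 2, 6, 7, 1
Ranks of variable 2: 4, 6, 5, 2, 3, 7, 1
d = r₁ − r₂: -1, -2, 0, 0, 3, 0, 0
d²: 1, 4, 0, 0, 9, 0, 0; Σd² = 14
ρ = 1 − 6·14/(7·48) = 1 − 84/336 = 0.750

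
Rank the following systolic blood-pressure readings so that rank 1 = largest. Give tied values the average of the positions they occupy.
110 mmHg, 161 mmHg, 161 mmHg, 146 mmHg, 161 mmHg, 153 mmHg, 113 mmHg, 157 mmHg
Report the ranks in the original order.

Sorted (descending): 161, 161, 161, 157, 153, 146, 113, 110
The 3 values of 161 occupy positions 1–3 → average rank 2.

8, 2, 2, 6, 2, 5, 7, 4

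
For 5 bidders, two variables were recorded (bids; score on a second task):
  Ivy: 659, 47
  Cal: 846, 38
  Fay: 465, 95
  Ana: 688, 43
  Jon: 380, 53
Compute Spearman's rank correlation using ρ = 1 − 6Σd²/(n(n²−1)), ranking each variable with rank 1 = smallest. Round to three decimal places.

Ranks of variable 1: 3, 5, 2, 4, 1
Ranks of variable 2: 3, 1, 5, 2, 4
d = r₁ − r₂: 0, 4, -3, 2, -3
d²: 0, 16, 9, 4, 9; Σd² = 38
ρ = 1 − 6·38/(5·24) = 1 − 228/120 = -0.900

-0.900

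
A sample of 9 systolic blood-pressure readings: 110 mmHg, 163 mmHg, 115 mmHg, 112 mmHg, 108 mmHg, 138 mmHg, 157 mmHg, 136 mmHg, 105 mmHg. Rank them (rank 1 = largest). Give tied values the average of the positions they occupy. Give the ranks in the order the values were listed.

7, 1, 5, 6, 8, 3, 2, 4, 9

Sorted (descending): 163, 157, 138, 136, 115, 112, 110, 108, 105
No ties — each value takes its position as its rank.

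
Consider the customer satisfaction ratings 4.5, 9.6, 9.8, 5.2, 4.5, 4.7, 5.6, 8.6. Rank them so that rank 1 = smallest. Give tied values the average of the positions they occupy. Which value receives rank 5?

5.6

Sorted (ascending): 4.5, 4.5, 4.7, 5.2, 5.6, 8.6, 9.6, 9.8
The 2 values of 4.5 occupy positions 1–2 → average rank (1+2)/2 = 1.5.
Rank 5 → value 5.6.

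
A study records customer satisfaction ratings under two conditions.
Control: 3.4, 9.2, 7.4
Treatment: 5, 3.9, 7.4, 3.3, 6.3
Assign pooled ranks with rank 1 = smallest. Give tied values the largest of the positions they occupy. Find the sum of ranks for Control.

17

Sorted (ascending): 3.3, 3.4, 3.9, 5, 6.3, 7.4, 7.4, 9.2
The 2 values of 7.4 occupy positions 6–7 → each gets rank 7.
Control values → pooled ranks: 3.4→2, 9.2→8, 7.4→7
Rank sum = 2 + 8 + 7 = 17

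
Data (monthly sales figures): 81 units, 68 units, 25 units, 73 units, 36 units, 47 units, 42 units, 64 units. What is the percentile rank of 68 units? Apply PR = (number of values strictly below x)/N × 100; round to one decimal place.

62.5

N = 8.
Strictly below 68: 5. Equal to 68: 1.
PR = 5/8 × 100 = 62.5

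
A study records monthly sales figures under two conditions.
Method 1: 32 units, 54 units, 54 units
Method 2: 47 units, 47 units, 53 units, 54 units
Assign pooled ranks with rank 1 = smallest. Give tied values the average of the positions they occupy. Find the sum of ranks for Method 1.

Sorted (ascending): 32, 47, 47, 53, 54, 54, 54
The 2 values of 47 occupy positions 2–3 → average rank (2+3)/2 = 2.5.
The 3 values of 54 occupy positions 5–7 → average rank 6.
Method 1 values → pooled ranks: 32→1, 54→6, 54→6
Rank sum = 1 + 6 + 6 = 13

13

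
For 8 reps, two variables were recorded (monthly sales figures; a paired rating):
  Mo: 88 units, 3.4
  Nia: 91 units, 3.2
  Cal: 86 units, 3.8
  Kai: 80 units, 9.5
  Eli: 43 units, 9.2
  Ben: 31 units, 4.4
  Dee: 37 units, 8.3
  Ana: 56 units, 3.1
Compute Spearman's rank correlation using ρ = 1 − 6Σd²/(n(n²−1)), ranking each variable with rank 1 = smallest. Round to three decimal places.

Ranks of variable 1: 7, 8, 6, 5, 3, 1, 2, 4
Ranks of variable 2: 3, 2, 4, 8, 7, 5, 6, 1
d = r₁ − r₂: 4, 6, 2, -3, -4, -4, -4, 3
d²: 16, 36, 4, 9, 16, 16, 16, 9; Σd² = 122
ρ = 1 − 6·122/(8·63) = 1 − 732/504 = -0.452

-0.452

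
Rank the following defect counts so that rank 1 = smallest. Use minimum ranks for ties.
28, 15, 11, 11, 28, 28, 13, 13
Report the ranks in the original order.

Sorted (ascending): 11, 11, 13, 13, 15, 28, 28, 28
The 2 values of 11 occupy positions 1–2 → each gets rank 1.
The 2 values of 13 occupy positions 3–4 → each gets rank 3.
The 3 values of 28 occupy positions 6–8 → each gets rank 6.

6, 5, 1, 1, 6, 6, 3, 3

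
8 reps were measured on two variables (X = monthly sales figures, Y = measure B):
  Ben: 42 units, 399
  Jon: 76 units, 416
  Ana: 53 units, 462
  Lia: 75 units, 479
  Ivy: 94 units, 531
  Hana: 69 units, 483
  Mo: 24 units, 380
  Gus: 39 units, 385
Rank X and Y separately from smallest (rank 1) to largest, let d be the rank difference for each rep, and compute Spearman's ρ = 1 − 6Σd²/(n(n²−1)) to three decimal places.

0.833

Ranks of variable 1: 3, 7, 4, 6, 8, 5, 1, 2
Ranks of variable 2: 3, 4, 5, 6, 8, 7, 1, 2
d = r₁ − r₂: 0, 3, -1, 0, 0, -2, 0, 0
d²: 0, 9, 1, 0, 0, 4, 0, 0; Σd² = 14
ρ = 1 − 6·14/(8·63) = 1 − 84/504 = 0.833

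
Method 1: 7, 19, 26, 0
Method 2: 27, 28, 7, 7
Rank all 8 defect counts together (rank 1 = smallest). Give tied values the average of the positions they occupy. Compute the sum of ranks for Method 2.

Sorted (ascending): 0, 7, 7, 7, 19, 26, 27, 28
The 3 values of 7 occupy positions 2–4 → average rank 3.
Method 2 values → pooled ranks: 27→7, 28→8, 7→3, 7→3
Rank sum = 7 + 8 + 3 + 3 = 21

21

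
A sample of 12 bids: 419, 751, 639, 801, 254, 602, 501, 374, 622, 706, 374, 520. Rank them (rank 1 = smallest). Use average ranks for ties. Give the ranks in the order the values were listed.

Sorted (ascending): 254, 374, 374, 419, 501, 520, 602, 622, 639, 706, 751, 801
The 2 values of 374 occupy positions 2–3 → average rank (2+3)/2 = 2.5.

4, 11, 9, 12, 1, 7, 5, 2.5, 8, 10, 2.5, 6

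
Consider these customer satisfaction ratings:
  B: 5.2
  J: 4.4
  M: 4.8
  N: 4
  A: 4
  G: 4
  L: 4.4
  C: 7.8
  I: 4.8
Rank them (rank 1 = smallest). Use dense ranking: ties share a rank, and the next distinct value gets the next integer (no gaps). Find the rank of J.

2

Sorted (ascending): 4, 4, 4, 4.4, 4.4, 4.8, 4.8, 5.2, 7.8
The 3 values of 4 share dense rank 1.
The 2 values of 4.4 share dense rank 2.
The 2 values of 4.8 share dense rank 3.
Remaining distinct values take the next consecutive integers.
J has value 4.4 → rank 2.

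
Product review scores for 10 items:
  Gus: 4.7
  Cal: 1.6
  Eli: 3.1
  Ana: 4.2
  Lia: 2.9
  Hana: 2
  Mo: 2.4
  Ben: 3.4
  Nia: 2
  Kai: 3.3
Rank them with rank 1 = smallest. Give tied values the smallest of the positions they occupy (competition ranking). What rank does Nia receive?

Sorted (ascending): 1.6, 2, 2, 2.4, 2.9, 3.1, 3.3, 3.4, 4.2, 4.7
The 2 values of 2 occupy positions 2–3 → each gets rank 2.
Nia has value 2 → rank 2.

2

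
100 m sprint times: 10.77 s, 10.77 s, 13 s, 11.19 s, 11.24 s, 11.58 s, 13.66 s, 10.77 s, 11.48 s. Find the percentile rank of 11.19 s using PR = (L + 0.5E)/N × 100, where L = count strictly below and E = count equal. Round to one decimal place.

38.9

N = 9.
Strictly below 11.19: 3. Equal to 11.19: 1.
PR = (3 + 0.5·1)/9 × 100 = 38.9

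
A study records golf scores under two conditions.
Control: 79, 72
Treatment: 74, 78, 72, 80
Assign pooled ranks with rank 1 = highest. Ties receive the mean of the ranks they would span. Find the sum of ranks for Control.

7.5

Sorted (descending): 80, 79, 78, 74, 72, 72
The 2 values of 72 occupy positions 5–6 → average rank (5+6)/2 = 5.5.
Control values → pooled ranks: 79→2, 72→5.5
Rank sum = 2 + 5.5 = 7.5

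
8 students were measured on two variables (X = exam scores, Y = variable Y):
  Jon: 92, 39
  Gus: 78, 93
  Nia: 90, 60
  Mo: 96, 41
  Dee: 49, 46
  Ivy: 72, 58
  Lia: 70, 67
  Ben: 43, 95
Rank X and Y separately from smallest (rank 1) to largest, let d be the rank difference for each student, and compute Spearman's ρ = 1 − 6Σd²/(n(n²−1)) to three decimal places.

-0.619

Ranks of variable 1: 7, 5, 6, 8, 2, 4, 3, 1
Ranks of variable 2: 1, 7, 5, 2, 3, 4, 6, 8
d = r₁ − r₂: 6, -2, 1, 6, -1, 0, -3, -7
d²: 36, 4, 1, 36, 1, 0, 9, 49; Σd² = 136
ρ = 1 − 6·136/(8·63) = 1 − 816/504 = -0.619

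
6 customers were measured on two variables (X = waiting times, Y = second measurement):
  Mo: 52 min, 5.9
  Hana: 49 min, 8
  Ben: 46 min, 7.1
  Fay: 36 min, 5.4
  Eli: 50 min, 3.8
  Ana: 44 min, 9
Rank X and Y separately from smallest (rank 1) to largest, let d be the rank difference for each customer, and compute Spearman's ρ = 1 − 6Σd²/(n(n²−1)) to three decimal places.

-0.257

Ranks of variable 1: 6, 4, 3, 1, 5, 2
Ranks of variable 2: 3, 5, 4, 2, 1, 6
d = r₁ − r₂: 3, -1, -1, -1, 4, -4
d²: 9, 1, 1, 1, 16, 16; Σd² = 44
ρ = 1 − 6·44/(6·35) = 1 − 264/210 = -0.257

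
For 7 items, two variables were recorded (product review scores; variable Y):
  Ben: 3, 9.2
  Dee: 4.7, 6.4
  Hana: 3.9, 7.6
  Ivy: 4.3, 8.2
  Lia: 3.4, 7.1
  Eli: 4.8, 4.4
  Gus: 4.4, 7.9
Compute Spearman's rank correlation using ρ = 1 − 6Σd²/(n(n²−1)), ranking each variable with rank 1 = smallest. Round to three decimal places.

-0.679

Ranks of variable 1: 1, 6, 3, 4, 2, 7, 5
Ranks of variable 2: 7, 2, 4, 6, 3, 1, 5
d = r₁ − r₂: -6, 4, -1, -2, -1, 6, 0
d²: 36, 16, 1, 4, 1, 36, 0; Σd² = 94
ρ = 1 − 6·94/(7·48) = 1 − 564/336 = -0.679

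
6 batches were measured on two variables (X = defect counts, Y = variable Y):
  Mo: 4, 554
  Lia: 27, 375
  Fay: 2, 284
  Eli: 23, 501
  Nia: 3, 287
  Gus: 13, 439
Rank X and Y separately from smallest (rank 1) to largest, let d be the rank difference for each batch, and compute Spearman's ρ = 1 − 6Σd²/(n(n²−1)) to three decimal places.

Ranks of variable 1: 3, 6, 1, 5, 2, 4
Ranks of variable 2: 6, 3, 1, 5, 2, 4
d = r₁ − r₂: -3, 3, 0, 0, 0, 0
d²: 9, 9, 0, 0, 0, 0; Σd² = 18
ρ = 1 − 6·18/(6·35) = 1 − 108/210 = 0.486

0.486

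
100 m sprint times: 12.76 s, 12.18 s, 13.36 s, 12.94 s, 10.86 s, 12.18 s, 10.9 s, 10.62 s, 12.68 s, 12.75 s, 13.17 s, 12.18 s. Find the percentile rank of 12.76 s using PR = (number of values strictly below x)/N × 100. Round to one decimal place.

66.7

N = 12.
Strictly below 12.76: 8. Equal to 12.76: 1.
PR = 8/12 × 100 = 66.7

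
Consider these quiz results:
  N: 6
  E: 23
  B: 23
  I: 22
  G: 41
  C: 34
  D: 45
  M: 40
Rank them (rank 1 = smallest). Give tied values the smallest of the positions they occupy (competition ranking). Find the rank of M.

Sorted (ascending): 6, 22, 23, 23, 34, 40, 41, 45
The 2 values of 23 occupy positions 3–4 → each gets rank 3.
M has value 40 → rank 6.

6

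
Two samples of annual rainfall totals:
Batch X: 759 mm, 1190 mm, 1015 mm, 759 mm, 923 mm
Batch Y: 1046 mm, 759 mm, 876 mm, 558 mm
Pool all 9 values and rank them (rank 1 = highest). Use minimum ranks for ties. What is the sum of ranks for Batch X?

Sorted (descending): 1190, 1046, 1015, 923, 876, 759, 759, 759, 558
The 3 values of 759 occupy positions 6–8 → each gets rank 6.
Batch X values → pooled ranks: 759→6, 1190→1, 1015→3, 759→6, 923→4
Rank sum = 6 + 1 + 3 + 6 + 4 = 20

20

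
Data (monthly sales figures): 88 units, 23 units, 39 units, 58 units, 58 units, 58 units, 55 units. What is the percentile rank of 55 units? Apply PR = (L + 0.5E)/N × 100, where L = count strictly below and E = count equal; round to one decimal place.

35.7

N = 7.
Strictly below 55: 2. Equal to 55: 1.
PR = (2 + 0.5·1)/7 × 100 = 35.7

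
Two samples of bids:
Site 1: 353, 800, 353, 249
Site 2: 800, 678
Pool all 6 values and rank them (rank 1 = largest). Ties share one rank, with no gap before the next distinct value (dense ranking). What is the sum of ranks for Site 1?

11

Sorted (descending): 800, 800, 678, 353, 353, 249
The 2 values of 800 share dense rank 1.
The 2 values of 353 share dense rank 3.
Remaining distinct values take the next consecutive integers.
Site 1 values → pooled ranks: 353→3, 800→1, 353→3, 249→4
Rank sum = 3 + 1 + 3 + 4 = 11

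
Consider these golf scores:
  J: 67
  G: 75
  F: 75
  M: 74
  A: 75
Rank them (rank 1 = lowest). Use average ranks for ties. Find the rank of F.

Sorted (ascending): 67, 74, 75, 75, 75
The 3 values of 75 occupy positions 3–5 → average rank 4.
F has value 75 → rank 4.

4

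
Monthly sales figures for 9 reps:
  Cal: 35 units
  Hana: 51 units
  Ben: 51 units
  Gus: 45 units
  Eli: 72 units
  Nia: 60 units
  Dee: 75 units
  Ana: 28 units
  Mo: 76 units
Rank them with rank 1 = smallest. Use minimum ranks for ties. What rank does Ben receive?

Sorted (ascending): 28, 35, 45, 51, 51, 60, 72, 75, 76
The 2 values of 51 occupy positions 4–5 → each gets rank 4.
Ben has value 51 units → rank 4.

4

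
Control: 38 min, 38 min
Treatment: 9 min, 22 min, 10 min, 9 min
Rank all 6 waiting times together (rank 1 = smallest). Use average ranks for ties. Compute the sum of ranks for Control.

11

Sorted (ascending): 9, 9, 10, 22, 38, 38
The 2 values of 9 occupy positions 1–2 → average rank (1+2)/2 = 1.5.
The 2 values of 38 occupy positions 5–6 → average rank (5+6)/2 = 5.5.
Control values → pooled ranks: 38→5.5, 38→5.5
Rank sum = 5.5 + 5.5 = 11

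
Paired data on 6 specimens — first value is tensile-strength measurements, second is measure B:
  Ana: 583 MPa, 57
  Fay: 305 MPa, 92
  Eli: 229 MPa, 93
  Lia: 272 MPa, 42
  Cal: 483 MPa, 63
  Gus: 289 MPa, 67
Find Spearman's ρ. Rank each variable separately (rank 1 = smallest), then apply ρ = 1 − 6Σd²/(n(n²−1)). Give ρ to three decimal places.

-0.371

Ranks of variable 1: 6, 4, 1, 2, 5, 3
Ranks of variable 2: 2, 5, 6, 1, 3, 4
d = r₁ − r₂: 4, -1, -5, 1, 2, -1
d²: 16, 1, 25, 1, 4, 1; Σd² = 48
ρ = 1 − 6·48/(6·35) = 1 − 288/210 = -0.371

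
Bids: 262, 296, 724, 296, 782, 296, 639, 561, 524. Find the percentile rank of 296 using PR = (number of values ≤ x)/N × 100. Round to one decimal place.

44.4

N = 9.
Strictly below 296: 1. Equal to 296: 3.
PR = 4/9 × 100 = 44.4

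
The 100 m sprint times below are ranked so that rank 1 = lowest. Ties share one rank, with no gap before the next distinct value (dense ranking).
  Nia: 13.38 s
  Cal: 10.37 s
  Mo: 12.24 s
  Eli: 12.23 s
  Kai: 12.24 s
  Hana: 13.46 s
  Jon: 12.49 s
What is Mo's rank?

Sorted (ascending): 10.37, 12.23, 12.24, 12.24, 12.49, 13.38, 13.46
The 2 values of 12.24 share dense rank 3.
Remaining distinct values take the next consecutive integers.
Mo has value 12.24 s → rank 3.

3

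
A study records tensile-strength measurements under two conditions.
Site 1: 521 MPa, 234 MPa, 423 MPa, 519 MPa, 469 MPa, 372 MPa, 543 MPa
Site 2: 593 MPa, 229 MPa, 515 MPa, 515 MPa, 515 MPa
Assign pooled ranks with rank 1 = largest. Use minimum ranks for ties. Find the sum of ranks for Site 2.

28

Sorted (descending): 593, 543, 521, 519, 515, 515, 515, 469, 423, 372, 234, 229
The 3 values of 515 occupy positions 5–7 → each gets rank 5.
Site 2 values → pooled ranks: 593→1, 229→12, 515→5, 515→5, 515→5
Rank sum = 1 + 12 + 5 + 5 + 5 = 28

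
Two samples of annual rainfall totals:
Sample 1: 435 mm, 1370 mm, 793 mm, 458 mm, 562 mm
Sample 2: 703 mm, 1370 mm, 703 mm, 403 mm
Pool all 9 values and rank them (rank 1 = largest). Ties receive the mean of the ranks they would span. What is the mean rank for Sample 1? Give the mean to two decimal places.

Sorted (descending): 1370, 1370, 793, 703, 703, 562, 458, 435, 403
The 2 values of 1370 occupy positions 1–2 → average rank (1+2)/2 = 1.5.
The 2 values of 703 occupy positions 4–5 → average rank (4+5)/2 = 4.5.
Sample 1 values → pooled ranks: 435→8, 1370→1.5, 793→3, 458→7, 562→6
Mean rank = (8 + 1.5 + 3 + 7 + 6) / 5 = 5.10

5.10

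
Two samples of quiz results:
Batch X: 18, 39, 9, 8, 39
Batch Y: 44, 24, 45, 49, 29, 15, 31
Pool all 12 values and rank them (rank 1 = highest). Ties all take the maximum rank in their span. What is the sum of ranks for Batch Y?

Sorted (descending): 49, 45, 44, 39, 39, 31, 29, 24, 18, 15, 9, 8
The 2 values of 39 occupy positions 4–5 → each gets rank 5.
Batch Y values → pooled ranks: 44→3, 24→8, 45→2, 49→1, 29→7, 15→10, 31→6
Rank sum = 3 + 8 + 2 + 1 + 7 + 10 + 6 = 37

37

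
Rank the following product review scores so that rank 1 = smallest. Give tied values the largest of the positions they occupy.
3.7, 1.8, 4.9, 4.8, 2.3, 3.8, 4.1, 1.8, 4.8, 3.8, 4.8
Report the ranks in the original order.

4, 2, 11, 10, 3, 6, 7, 2, 10, 6, 10

Sorted (ascending): 1.8, 1.8, 2.3, 3.7, 3.8, 3.8, 4.1, 4.8, 4.8, 4.8, 4.9
The 2 values of 1.8 occupy positions 1–2 → each gets rank 2.
The 2 values of 3.8 occupy positions 5–6 → each gets rank 6.
The 3 values of 4.8 occupy positions 8–10 → each gets rank 10.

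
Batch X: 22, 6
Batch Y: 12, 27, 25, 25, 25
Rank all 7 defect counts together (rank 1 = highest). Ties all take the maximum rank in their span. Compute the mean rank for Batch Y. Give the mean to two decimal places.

3.80

Sorted (descending): 27, 25, 25, 25, 22, 12, 6
The 3 values of 25 occupy positions 2–4 → each gets rank 4.
Batch Y values → pooled ranks: 12→6, 27→1, 25→4, 25→4, 25→4
Mean rank = (6 + 1 + 4 + 4 + 4) / 5 = 3.80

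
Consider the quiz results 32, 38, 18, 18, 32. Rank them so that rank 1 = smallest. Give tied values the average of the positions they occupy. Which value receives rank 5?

Sorted (ascending): 18, 18, 32, 32, 38
The 2 values of 18 occupy positions 1–2 → average rank (1+2)/2 = 1.5.
The 2 values of 32 occupy positions 3–4 → average rank (3+4)/2 = 3.5.
Rank 5 → value 38.

38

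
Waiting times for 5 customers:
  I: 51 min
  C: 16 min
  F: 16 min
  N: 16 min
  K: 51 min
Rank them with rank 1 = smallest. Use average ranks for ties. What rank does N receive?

2

Sorted (ascending): 16, 16, 16, 51, 51
The 3 values of 16 occupy positions 1–3 → average rank 2.
The 2 values of 51 occupy positions 4–5 → average rank (4+5)/2 = 4.5.
N has value 16 min → rank 2.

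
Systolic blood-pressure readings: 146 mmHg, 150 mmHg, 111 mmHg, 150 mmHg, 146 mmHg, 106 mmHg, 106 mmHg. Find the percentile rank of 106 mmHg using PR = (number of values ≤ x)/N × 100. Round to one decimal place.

28.6

N = 7.
Strictly below 106: 0. Equal to 106: 2.
PR = 2/7 × 100 = 28.6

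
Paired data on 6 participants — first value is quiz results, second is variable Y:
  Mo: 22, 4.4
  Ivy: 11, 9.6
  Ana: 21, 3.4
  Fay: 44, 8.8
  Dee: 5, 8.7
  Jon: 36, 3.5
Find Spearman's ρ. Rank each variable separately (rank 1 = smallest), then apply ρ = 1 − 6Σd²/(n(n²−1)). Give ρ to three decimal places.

-0.143

Ranks of variable 1: 4, 2, 3, 6, 1, 5
Ranks of variable 2: 3, 6, 1, 5, 4, 2
d = r₁ − r₂: 1, -4, 2, 1, -3, 3
d²: 1, 16, 4, 1, 9, 9; Σd² = 40
ρ = 1 − 6·40/(6·35) = 1 − 240/210 = -0.143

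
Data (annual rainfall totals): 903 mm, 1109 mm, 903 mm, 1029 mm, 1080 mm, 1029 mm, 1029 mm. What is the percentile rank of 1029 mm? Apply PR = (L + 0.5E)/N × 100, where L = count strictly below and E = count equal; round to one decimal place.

N = 7.
Strictly below 1029: 2. Equal to 1029: 3.
PR = (2 + 0.5·3)/7 × 100 = 50.0

50.0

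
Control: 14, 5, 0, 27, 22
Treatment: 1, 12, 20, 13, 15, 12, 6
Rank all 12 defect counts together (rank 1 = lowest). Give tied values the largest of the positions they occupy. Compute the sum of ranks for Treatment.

44

Sorted (ascending): 0, 1, 5, 6, 12, 12, 13, 14, 15, 20, 22, 27
The 2 values of 12 occupy positions 5–6 → each gets rank 6.
Treatment values → pooled ranks: 1→2, 12→6, 20→10, 13→7, 15→9, 12→6, 6→4
Rank sum = 2 + 6 + 10 + 7 + 9 + 6 + 4 = 44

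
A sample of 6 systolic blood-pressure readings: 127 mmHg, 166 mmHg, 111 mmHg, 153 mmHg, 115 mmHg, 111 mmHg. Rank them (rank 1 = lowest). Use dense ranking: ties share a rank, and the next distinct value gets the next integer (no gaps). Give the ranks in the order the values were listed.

Sorted (ascending): 111, 111, 115, 127, 153, 166
The 2 values of 111 share dense rank 1.
Remaining distinct values take the next consecutive integers.

3, 5, 1, 4, 2, 1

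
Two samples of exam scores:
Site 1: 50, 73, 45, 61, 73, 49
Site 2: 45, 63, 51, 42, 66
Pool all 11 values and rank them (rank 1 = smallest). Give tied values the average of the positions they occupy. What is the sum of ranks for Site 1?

Sorted (ascending): 42, 45, 45, 49, 50, 51, 61, 63, 66, 73, 73
The 2 values of 45 occupy positions 2–3 → average rank (2+3)/2 = 2.5.
The 2 values of 73 occupy positions 10–11 → average rank (10+11)/2 = 10.5.
Site 1 values → pooled ranks: 50→5, 73→10.5, 45→2.5, 61→7, 73→10.5, 49→4
Rank sum = 5 + 10.5 + 2.5 + 7 + 10.5 + 4 = 39.5

39.5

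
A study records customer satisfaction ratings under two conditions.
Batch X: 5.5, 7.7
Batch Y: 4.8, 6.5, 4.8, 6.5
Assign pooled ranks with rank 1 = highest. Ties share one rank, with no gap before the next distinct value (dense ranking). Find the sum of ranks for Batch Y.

Sorted (descending): 7.7, 6.5, 6.5, 5.5, 4.8, 4.8
The 2 values of 6.5 share dense rank 2.
The 2 values of 4.8 share dense rank 4.
Remaining distinct values take the next consecutive integers.
Batch Y values → pooled ranks: 4.8→4, 6.5→2, 4.8→4, 6.5→2
Rank sum = 4 + 2 + 4 + 2 = 12

12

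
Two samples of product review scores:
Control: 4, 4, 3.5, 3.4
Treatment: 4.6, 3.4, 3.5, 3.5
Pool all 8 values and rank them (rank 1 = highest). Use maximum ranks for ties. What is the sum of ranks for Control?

Sorted (descending): 4.6, 4, 4, 3.5, 3.5, 3.5, 3.4, 3.4
The 2 values of 4 occupy positions 2–3 → each gets rank 3.
The 3 values of 3.5 occupy positions 4–6 → each gets rank 6.
The 2 values of 3.4 occupy positions 7–8 → each gets rank 8.
Control values → pooled ranks: 4→3, 4→3, 3.5→6, 3.4→8
Rank sum = 3 + 3 + 6 + 8 = 20

20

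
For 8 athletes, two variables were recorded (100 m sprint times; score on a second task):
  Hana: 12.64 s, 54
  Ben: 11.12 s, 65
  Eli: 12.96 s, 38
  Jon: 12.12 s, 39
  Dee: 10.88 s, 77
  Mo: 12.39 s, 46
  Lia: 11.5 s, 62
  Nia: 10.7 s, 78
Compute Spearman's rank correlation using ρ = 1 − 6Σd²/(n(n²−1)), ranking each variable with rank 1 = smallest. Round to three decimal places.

Ranks of variable 1: 7, 3, 8, 5, 2, 6, 4, 1
Ranks of variable 2: 4, 6, 1, 2, 7, 3, 5, 8
d = r₁ − r₂: 3, -3, 7, 3, -5, 3, -1, -7
d²: 9, 9, 49, 9, 25, 9, 1, 49; Σd² = 160
ρ = 1 − 6·160/(8·63) = 1 − 960/504 = -0.905

-0.905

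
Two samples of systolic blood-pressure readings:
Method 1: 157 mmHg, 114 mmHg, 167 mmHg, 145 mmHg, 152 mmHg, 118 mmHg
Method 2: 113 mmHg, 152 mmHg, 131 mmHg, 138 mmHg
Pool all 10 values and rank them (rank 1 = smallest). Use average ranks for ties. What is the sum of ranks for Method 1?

37.5

Sorted (ascending): 113, 114, 118, 131, 138, 145, 152, 152, 157, 167
The 2 values of 152 occupy positions 7–8 → average rank (7+8)/2 = 7.5.
Method 1 values → pooled ranks: 157→9, 114→2, 167→10, 145→6, 152→7.5, 118→3
Rank sum = 9 + 2 + 10 + 6 + 7.5 + 3 = 37.5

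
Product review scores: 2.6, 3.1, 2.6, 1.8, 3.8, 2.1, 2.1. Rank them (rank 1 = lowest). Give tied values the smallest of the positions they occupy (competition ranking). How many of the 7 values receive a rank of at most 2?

3

Sorted (ascending): 1.8, 2.1, 2.1, 2.6, 2.6, 3.1, 3.8
The 2 values of 2.1 occupy positions 2–3 → each gets rank 2.
The 2 values of 2.6 occupy positions 4–5 → each gets rank 4.
Ranks ≤ 2: {1, 2, 2} → 3 values.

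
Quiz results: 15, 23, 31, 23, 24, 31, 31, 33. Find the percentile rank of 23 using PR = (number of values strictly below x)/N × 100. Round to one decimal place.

N = 8.
Strictly below 23: 1. Equal to 23: 2.
PR = 1/8 × 100 = 12.5

12.5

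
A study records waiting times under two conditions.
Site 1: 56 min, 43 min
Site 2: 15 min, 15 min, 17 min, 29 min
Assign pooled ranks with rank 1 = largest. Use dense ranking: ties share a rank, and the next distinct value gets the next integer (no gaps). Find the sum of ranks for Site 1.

3

Sorted (descending): 56, 43, 29, 17, 15, 15
The 2 values of 15 share dense rank 5.
Remaining distinct values take the next consecutive integers.
Site 1 values → pooled ranks: 56→1, 43→2
Rank sum = 1 + 2 = 3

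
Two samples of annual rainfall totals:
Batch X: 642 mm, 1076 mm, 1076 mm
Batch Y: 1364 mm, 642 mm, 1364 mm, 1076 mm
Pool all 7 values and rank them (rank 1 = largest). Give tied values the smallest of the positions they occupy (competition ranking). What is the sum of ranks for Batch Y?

Sorted (descending): 1364, 1364, 1076, 1076, 1076, 642, 642
The 2 values of 1364 occupy positions 1–2 → each gets rank 1.
The 3 values of 1076 occupy positions 3–5 → each gets rank 3.
The 2 values of 642 occupy positions 6–7 → each gets rank 6.
Batch Y values → pooled ranks: 1364→1, 642→6, 1364→1, 1076→3
Rank sum = 1 + 6 + 1 + 3 = 11

11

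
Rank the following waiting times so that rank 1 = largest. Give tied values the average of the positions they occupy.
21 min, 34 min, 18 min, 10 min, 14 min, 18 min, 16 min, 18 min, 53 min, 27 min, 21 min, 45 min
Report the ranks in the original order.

5.5, 3, 8, 12, 11, 8, 10, 8, 1, 4, 5.5, 2

Sorted (descending): 53, 45, 34, 27, 21, 21, 18, 18, 18, 16, 14, 10
The 2 values of 21 occupy positions 5–6 → average rank (5+6)/2 = 5.5.
The 3 values of 18 occupy positions 7–9 → average rank 8.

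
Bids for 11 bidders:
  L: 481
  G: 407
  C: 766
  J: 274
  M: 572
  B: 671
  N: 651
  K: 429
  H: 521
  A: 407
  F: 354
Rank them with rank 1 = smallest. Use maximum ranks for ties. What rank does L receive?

6

Sorted (ascending): 274, 354, 407, 407, 429, 481, 521, 572, 651, 671, 766
The 2 values of 407 occupy positions 3–4 → each gets rank 4.
L has value 481 → rank 6.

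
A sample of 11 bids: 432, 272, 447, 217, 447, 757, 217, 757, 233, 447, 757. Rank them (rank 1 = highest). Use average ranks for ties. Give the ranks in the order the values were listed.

7, 8, 5, 10.5, 5, 2, 10.5, 2, 9, 5, 2

Sorted (descending): 757, 757, 757, 447, 447, 447, 432, 272, 233, 217, 217
The 3 values of 757 occupy positions 1–3 → average rank 2.
The 3 values of 447 occupy positions 4–6 → average rank 5.
The 2 values of 217 occupy positions 10–11 → average rank (10+11)/2 = 10.5.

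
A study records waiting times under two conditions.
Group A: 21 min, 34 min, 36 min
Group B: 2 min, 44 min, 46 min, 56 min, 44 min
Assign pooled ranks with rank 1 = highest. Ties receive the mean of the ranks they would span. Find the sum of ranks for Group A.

18

Sorted (descending): 56, 46, 44, 44, 36, 34, 21, 2
The 2 values of 44 occupy positions 3–4 → average rank (3+4)/2 = 3.5.
Group A values → pooled ranks: 21→7, 34→6, 36→5
Rank sum = 7 + 6 + 5 = 18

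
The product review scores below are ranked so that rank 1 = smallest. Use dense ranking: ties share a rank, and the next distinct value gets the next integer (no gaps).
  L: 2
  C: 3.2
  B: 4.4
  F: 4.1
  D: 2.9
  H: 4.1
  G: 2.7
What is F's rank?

5

Sorted (ascending): 2, 2.7, 2.9, 3.2, 4.1, 4.1, 4.4
The 2 values of 4.1 share dense rank 5.
Remaining distinct values take the next consecutive integers.
F has value 4.1 → rank 5.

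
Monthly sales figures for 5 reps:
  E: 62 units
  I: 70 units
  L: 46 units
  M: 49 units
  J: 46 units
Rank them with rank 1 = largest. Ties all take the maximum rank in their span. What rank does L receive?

Sorted (descending): 70, 62, 49, 46, 46
The 2 values of 46 occupy positions 4–5 → each gets rank 5.
L has value 46 units → rank 5.

5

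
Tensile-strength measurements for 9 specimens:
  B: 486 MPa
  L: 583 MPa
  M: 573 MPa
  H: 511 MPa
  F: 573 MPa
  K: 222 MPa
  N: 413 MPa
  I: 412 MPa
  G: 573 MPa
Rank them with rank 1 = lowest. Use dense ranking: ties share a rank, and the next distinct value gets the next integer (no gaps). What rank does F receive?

Sorted (ascending): 222, 412, 413, 486, 511, 573, 573, 573, 583
The 3 values of 573 share dense rank 6.
Remaining distinct values take the next consecutive integers.
F has value 573 MPa → rank 6.

6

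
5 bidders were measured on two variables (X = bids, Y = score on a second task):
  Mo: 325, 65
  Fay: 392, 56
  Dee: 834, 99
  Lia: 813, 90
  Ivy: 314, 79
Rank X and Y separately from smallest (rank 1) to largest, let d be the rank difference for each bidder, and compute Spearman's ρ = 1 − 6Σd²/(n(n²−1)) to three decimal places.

Ranks of variable 1: 2, 3, 5, 4, 1
Ranks of variable 2: 2, 1, 5, 4, 3
d = r₁ − r₂: 0, 2, 0, 0, -2
d²: 0, 4, 0, 0, 4; Σd² = 8
ρ = 1 − 6·8/(5·24) = 1 − 48/120 = 0.600

0.600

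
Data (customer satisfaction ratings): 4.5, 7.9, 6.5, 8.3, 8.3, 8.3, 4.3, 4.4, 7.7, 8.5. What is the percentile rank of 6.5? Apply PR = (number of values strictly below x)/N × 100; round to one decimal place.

30.0

N = 10.
Strictly below 6.5: 3. Equal to 6.5: 1.
PR = 3/10 × 100 = 30.0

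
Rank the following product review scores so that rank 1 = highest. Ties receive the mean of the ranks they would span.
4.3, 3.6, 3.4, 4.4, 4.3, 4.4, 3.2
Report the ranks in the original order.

Sorted (descending): 4.4, 4.4, 4.3, 4.3, 3.6, 3.4, 3.2
The 2 values of 4.4 occupy positions 1–2 → average rank (1+2)/2 = 1.5.
The 2 values of 4.3 occupy positions 3–4 → average rank (3+4)/2 = 3.5.

3.5, 5, 6, 1.5, 3.5, 1.5, 7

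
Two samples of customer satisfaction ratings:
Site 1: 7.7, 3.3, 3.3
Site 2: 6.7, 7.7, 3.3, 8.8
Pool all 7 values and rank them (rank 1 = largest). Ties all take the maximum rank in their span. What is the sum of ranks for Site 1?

17

Sorted (descending): 8.8, 7.7, 7.7, 6.7, 3.3, 3.3, 3.3
The 2 values of 7.7 occupy positions 2–3 → each gets rank 3.
The 3 values of 3.3 occupy positions 5–7 → each gets rank 7.
Site 1 values → pooled ranks: 7.7→3, 3.3→7, 3.3→7
Rank sum = 3 + 7 + 7 = 17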